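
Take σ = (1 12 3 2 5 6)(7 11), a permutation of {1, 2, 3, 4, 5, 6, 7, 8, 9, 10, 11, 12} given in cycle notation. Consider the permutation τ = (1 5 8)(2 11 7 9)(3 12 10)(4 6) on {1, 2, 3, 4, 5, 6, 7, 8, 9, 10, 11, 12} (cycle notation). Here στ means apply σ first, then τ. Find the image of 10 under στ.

σ(10) = 10, then τ(10) = 3; composing gives (στ)(10) = 3.

3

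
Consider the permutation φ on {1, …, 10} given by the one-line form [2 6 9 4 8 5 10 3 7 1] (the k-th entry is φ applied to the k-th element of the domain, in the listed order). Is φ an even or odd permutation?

In disjoint-cycle form the cycle lengths are 9, 1.
A cycle is odd iff its length is even; φ has 0 even-length cycles, so sgn(φ) = (−1)^0 and φ is even.

even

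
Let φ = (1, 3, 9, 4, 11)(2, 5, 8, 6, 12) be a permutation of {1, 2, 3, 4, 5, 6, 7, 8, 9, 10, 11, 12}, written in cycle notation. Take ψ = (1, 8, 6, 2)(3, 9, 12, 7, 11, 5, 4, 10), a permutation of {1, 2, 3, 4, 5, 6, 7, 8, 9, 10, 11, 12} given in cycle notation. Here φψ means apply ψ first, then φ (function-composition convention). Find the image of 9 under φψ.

2

First apply ψ: ψ(9) = 12, then φ(12) = 2. Thus (φψ)(9) = 2.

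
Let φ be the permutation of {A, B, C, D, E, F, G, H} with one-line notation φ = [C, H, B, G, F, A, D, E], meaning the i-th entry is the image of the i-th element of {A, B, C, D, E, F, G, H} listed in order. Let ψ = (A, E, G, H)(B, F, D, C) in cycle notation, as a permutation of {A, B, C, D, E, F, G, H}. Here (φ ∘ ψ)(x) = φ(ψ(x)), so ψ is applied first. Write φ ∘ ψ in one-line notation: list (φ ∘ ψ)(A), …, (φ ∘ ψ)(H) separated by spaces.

Chase each element through ψ then φ: A → E → F; B → F → A; C → B → H; D → C → B; E → G → D; F → D → G; G → H → E; H → A → C.
So φ ∘ ψ in one-line form is F A H B D G E C.

F A H B D G E C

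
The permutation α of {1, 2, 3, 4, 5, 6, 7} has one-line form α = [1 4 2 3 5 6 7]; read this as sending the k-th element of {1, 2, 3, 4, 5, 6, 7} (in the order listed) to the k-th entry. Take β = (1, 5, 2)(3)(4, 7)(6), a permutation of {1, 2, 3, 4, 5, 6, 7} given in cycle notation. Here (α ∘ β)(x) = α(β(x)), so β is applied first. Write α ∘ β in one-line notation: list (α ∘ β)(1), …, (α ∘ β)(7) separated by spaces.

(α ∘ β)(x) = α(β(x)). Computing each image: α(β(1)) = α(5) = 5, α(β(2)) = α(1) = 1, α(β(3)) = α(3) = 2, α(β(4)) = α(7) = 7, α(β(5)) = α(2) = 4, α(β(6)) = α(6) = 6, α(β(7)) = α(4) = 3.
Hence α ∘ β = [5 1 2 7 4 6 3].

5 1 2 7 4 6 3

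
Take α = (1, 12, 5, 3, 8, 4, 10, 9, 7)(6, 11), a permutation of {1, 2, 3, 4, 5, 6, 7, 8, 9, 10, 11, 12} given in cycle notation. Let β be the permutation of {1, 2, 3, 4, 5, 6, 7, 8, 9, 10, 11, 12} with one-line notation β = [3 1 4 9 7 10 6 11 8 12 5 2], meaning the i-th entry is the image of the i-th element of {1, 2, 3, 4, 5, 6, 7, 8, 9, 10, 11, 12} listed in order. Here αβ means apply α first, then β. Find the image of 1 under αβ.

(αβ)(1) = β(α(1)). α(1) = 12, then β(12) = 2. So (αβ)(1) = 2.

2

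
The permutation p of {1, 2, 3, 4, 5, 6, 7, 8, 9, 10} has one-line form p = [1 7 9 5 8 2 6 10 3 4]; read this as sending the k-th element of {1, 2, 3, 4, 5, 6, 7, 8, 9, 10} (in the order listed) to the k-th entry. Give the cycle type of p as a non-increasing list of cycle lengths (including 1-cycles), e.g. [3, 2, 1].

[4, 3, 2, 1]

The disjoint cycles are (1)(2, 7, 6)(3, 9)(4, 5, 8, 10), with lengths 4, 3, 2, 1 in non-increasing order.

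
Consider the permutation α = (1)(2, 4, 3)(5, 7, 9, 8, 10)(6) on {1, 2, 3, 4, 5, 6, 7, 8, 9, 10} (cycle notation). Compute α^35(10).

10 lies in the 5-cycle (5, 7, 9, 8, 10).
Powers repeat with period 5 on this cycle, and 35 mod 5 = 0, so α^35(10) = α^0(10).
So α^35(10) = 10.

10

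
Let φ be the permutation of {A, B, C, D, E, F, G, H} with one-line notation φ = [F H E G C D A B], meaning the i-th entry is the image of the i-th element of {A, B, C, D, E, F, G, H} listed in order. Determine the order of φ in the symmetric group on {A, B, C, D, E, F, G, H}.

Writing φ as disjoint cycles, the cycle lengths are 4, 2, 2.
Since disjoint cycles commute, ord(φ) = lcm(4, 2, 2) = 4.

4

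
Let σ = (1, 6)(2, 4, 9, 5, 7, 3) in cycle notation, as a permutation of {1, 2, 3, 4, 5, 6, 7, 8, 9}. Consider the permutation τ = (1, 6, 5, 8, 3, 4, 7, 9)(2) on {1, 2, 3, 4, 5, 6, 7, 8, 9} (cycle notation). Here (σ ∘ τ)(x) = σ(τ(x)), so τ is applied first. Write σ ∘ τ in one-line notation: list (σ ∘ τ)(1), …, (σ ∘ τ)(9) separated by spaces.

1 4 9 3 8 7 5 2 6

For each element, apply τ then σ: 1 → 6 → 1; 2 → 2 → 4; 3 → 4 → 9; 4 → 7 → 3; 5 → 8 → 8; 6 → 5 → 7; 7 → 9 → 5; 8 → 3 → 2; 9 → 1 → 6.
So σ ∘ τ in one-line form is 1 4 9 3 8 7 5 2 6.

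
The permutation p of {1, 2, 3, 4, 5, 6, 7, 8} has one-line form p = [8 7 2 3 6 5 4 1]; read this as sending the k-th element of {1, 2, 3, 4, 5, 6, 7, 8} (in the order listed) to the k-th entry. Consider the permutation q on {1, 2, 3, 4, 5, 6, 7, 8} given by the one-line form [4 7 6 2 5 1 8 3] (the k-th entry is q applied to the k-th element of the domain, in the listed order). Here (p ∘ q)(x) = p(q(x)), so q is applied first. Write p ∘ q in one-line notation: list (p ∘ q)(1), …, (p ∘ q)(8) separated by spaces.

3 4 5 7 6 8 1 2

(p ∘ q)(x) = p(q(x)). Computing each image: p(q(1)) = p(4) = 3, p(q(2)) = p(7) = 4, p(q(3)) = p(6) = 5, p(q(4)) = p(2) = 7, p(q(5)) = p(5) = 6, p(q(6)) = p(1) = 8, p(q(7)) = p(8) = 1, p(q(8)) = p(3) = 2.
Hence p ∘ q = [3 4 5 7 6 8 1 2].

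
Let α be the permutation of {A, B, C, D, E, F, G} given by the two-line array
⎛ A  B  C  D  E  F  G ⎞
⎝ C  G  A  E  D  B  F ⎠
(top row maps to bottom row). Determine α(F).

B

The entry below F in the array is B, so α(F) = B.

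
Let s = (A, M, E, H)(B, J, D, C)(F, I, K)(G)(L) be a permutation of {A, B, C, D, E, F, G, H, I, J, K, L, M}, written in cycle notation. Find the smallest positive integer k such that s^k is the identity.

12

The disjoint cycles have lengths 4, 4, 3, 1, 1.
The order of s is the least common multiple of its cycle lengths: lcm(4, 4, 3) = 12.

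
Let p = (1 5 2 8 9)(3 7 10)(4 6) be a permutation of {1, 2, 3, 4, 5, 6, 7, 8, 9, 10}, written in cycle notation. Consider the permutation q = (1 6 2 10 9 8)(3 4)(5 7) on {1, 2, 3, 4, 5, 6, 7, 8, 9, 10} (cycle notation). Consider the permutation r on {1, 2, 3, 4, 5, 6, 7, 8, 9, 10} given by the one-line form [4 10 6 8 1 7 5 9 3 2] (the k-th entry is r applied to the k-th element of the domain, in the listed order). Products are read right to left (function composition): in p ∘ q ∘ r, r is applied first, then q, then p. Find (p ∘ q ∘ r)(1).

7

(p ∘ q ∘ r)(1) = p(q(r(1))). r(1) = 4, then q(4) = 3, then p(3) = 7, so the result is 7.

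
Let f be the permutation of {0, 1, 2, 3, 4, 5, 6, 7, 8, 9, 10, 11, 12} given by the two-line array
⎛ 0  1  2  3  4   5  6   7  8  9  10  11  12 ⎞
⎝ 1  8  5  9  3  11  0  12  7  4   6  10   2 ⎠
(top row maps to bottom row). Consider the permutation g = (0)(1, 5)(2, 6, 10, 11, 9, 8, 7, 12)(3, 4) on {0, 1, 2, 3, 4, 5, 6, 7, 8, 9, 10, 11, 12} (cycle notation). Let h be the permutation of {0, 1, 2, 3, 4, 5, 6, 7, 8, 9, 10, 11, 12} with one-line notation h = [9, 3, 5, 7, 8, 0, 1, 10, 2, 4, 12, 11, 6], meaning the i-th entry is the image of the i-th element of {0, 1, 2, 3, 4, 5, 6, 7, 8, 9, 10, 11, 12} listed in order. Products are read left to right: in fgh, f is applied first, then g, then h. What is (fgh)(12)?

Chase 12: f(12) = 2; g(2) = 6; h(6) = 1. Hence (fgh)(12) = 1.

1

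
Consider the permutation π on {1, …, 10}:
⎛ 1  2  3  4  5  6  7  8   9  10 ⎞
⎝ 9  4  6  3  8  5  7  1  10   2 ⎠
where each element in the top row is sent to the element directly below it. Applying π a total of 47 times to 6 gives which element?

Tracing 6 → 5 → … returns to 6 after 9 steps, so 6 lies in a 9-cycle (1, 9, 10, 2, 4, 3, 6, 5, 8).
On a 9-cycle, π^9 is the identity, so π^47 = π^2 there (47 ≡ 2 mod 9).
Stepping 2 places around the cycle: 6 → 5 → 8.

8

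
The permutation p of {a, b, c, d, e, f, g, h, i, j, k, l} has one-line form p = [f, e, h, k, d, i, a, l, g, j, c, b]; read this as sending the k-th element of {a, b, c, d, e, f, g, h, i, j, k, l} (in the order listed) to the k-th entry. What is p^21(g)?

a

Tracing g → a → … returns to g after 4 steps, so g lies in a 4-cycle (a, f, i, g).
Powers repeat with period 4 on this cycle, and 21 mod 4 = 1, so p^21(g) = p^1(g).
Stepping 1 place around the cycle: g → a.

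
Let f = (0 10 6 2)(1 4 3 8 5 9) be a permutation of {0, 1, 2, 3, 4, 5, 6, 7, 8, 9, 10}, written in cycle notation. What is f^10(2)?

10

2 lies in the 4-cycle (0 10 6 2).
Since the cycle has length 4, f^10 acts on it the same as f^2 (10 mod 4 = 2).
Advancing 2 steps from 2: 2 → 0 → 10.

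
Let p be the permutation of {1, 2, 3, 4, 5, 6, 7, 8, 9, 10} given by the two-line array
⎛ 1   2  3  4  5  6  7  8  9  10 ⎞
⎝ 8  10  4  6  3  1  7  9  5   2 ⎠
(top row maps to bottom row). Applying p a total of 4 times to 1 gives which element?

Tracing 1 → 8 → … returns to 1 after 7 steps, so 1 lies in a 7-cycle (1 8 9 5 3 4 6).
Stepping 4 places around the cycle: 1 → 8 → 9 → 5 → 3.

3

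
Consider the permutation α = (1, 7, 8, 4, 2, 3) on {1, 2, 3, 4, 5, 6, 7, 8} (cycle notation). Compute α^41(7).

1

7 lies in the 6-cycle (1, 7, 8, 4, 2, 3).
Since the cycle has length 6, α^41 acts on it the same as α^5 (41 mod 6 = 5).
Advancing 5 steps from 7: 7 → 8 → 4 → 2 → 3 → 1.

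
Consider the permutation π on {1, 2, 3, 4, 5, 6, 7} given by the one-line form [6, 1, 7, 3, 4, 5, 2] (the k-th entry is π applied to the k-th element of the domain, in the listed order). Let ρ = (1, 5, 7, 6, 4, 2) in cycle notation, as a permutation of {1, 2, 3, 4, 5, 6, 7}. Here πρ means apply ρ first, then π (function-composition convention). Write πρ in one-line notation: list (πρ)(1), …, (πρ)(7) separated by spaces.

(πρ)(x) = π(ρ(x)). Computing each image: π(ρ(1)) = π(5) = 4, π(ρ(2)) = π(1) = 6, π(ρ(3)) = π(3) = 7, π(ρ(4)) = π(2) = 1, π(ρ(5)) = π(7) = 2, π(ρ(6)) = π(4) = 3, π(ρ(7)) = π(6) = 5.
Hence πρ = [4 6 7 1 2 3 5].

4 6 7 1 2 3 5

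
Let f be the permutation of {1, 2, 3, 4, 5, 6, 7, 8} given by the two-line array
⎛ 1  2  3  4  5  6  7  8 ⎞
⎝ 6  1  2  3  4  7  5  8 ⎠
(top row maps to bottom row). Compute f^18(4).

6

Tracing 4 → 3 → … returns to 4 after 7 steps, so 4 lies in a 7-cycle (1, 6, 7, 5, 4, 3, 2).
Since the cycle has length 7, f^18 acts on it the same as f^4 (18 mod 7 = 4).
Advancing 4 steps from 4: 4 → 3 → 2 → 1 → 6.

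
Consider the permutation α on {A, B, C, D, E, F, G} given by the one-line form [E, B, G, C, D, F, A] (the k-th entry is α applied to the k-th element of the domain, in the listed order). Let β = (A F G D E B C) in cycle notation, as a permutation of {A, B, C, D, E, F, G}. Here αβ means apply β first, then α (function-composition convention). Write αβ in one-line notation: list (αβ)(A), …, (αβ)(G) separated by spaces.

(αβ)(x) = α(β(x)). Computing each image: α(β(A)) = α(F) = F, α(β(B)) = α(C) = G, α(β(C)) = α(A) = E, α(β(D)) = α(E) = D, α(β(E)) = α(B) = B, α(β(F)) = α(G) = A, α(β(G)) = α(D) = C.
Hence αβ = [F G E D B A C].

F G E D B A C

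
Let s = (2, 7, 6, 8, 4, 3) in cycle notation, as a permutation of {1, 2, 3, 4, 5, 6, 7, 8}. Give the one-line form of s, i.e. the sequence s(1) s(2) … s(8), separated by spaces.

1 7 2 3 5 8 6 4

Each element maps to the next entry in its cycle (wrapping to the front): 1→1, 2→7, 3→2, 4→3, 5→5, 6→8, 7→6, 8→4.
Listing these in domain order gives 1 7 2 3 5 8 6 4.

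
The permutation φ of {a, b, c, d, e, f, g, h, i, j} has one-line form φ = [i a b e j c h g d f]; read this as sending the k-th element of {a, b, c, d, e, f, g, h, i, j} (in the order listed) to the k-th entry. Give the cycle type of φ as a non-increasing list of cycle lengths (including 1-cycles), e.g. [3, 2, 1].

The disjoint cycles are (a, i, d, e, j, f, c, b)(g, h), with lengths 8, 2 in non-increasing order.

[8, 2]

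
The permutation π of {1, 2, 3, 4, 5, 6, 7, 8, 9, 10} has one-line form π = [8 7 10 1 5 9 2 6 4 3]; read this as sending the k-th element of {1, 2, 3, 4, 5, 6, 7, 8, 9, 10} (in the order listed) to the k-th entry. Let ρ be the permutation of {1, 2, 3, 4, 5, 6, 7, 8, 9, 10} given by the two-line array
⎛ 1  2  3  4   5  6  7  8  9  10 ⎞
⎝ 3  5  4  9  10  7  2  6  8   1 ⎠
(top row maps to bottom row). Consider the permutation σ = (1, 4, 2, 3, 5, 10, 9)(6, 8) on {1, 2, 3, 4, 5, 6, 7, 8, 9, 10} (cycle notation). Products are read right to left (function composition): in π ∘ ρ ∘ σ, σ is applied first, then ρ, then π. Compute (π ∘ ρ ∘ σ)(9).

(π ∘ ρ ∘ σ)(9) = π(ρ(σ(9))). σ(9) = 1, then ρ(1) = 3, then π(3) = 10, so the result is 10.

10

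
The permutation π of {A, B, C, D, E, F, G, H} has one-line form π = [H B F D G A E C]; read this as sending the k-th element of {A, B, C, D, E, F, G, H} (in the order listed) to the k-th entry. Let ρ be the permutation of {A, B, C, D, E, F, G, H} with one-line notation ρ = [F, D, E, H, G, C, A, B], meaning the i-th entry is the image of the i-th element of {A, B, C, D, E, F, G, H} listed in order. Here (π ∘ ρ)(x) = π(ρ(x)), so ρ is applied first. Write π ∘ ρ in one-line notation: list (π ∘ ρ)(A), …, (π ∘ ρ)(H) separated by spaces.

(π ∘ ρ)(x) = π(ρ(x)). Computing each image: π(ρ(A)) = π(F) = A, π(ρ(B)) = π(D) = D, π(ρ(C)) = π(E) = G, π(ρ(D)) = π(H) = C, π(ρ(E)) = π(G) = E, π(ρ(F)) = π(C) = F, π(ρ(G)) = π(A) = H, π(ρ(H)) = π(B) = B.
Hence π ∘ ρ = [A D G C E F H B].

A D G C E F H B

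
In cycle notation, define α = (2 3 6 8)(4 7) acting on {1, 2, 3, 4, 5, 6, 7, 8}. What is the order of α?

The cycle type of α is (4, 2, 1, 1).
Since disjoint cycles commute, ord(α) = lcm(4, 2) = 4.

4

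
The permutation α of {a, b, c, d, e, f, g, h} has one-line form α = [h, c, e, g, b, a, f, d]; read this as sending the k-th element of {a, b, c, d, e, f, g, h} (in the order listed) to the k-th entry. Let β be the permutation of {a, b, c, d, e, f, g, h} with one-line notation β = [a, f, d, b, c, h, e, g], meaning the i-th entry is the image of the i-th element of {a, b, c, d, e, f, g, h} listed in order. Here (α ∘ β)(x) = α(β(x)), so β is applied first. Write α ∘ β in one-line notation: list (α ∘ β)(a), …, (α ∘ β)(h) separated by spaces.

(α ∘ β)(x) = α(β(x)). Computing each image: α(β(a)) = α(a) = h, α(β(b)) = α(f) = a, α(β(c)) = α(d) = g, α(β(d)) = α(b) = c, α(β(e)) = α(c) = e, α(β(f)) = α(h) = d, α(β(g)) = α(e) = b, α(β(h)) = α(g) = f.
Hence α ∘ β = [h a g c e d b f].

h a g c e d b f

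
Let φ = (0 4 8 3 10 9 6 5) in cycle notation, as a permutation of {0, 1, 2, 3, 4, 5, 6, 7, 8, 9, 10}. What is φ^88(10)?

10

10 lies in the 8-cycle (0 4 8 3 10 9 6 5).
Powers repeat with period 8 on this cycle, and 88 mod 8 = 0, so φ^88(10) = φ^0(10).
So φ^88(10) = 10.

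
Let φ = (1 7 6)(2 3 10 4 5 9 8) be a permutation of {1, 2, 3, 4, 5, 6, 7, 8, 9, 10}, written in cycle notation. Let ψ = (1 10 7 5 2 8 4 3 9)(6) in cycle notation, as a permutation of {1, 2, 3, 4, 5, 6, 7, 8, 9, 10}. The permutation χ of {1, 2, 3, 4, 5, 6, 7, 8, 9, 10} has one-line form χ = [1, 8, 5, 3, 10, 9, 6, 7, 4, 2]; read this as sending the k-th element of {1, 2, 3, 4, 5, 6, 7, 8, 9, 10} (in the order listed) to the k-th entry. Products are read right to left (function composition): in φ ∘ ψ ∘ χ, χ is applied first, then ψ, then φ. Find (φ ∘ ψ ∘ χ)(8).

Apply the permutations in order: χ(8) = 7, then ψ(7) = 5, then φ(5) = 9. So (φ ∘ ψ ∘ χ)(8) = 9.

9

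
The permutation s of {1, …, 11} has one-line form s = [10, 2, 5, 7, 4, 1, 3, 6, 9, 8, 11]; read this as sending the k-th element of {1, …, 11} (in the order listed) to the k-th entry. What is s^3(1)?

6

Tracing 1 → 10 → … returns to 1 after 4 steps, so 1 lies in a 4-cycle (1 10 8 6).
Stepping 3 places around the cycle: 1 → 10 → 8 → 6.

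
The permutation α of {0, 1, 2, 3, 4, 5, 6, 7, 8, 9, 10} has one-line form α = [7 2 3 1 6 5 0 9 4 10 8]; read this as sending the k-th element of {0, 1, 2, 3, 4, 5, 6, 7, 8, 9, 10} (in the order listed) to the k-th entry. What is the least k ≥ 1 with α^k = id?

Decomposing into disjoint cycles gives cycle lengths 7, 3, 1.
The order of α is the least common multiple of its cycle lengths: lcm(7, 3) = 21.

21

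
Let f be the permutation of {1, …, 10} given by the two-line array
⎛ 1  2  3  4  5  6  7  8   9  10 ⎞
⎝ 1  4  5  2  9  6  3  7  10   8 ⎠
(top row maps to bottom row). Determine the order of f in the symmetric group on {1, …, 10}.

The disjoint-cycle form of f has cycle lengths 6, 2, 1, 1.
The order is lcm(6, 2) = 6.

6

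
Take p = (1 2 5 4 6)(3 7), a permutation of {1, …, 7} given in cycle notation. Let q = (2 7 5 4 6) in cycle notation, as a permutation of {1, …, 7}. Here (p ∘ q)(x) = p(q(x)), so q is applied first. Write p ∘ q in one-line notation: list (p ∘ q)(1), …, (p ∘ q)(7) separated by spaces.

2 3 7 1 6 5 4

(p ∘ q)(x) = p(q(x)). Computing each image: p(q(1)) = p(1) = 2, p(q(2)) = p(7) = 3, p(q(3)) = p(3) = 7, p(q(4)) = p(6) = 1, p(q(5)) = p(4) = 6, p(q(6)) = p(2) = 5, p(q(7)) = p(5) = 4.
Hence p ∘ q = [2 3 7 1 6 5 4].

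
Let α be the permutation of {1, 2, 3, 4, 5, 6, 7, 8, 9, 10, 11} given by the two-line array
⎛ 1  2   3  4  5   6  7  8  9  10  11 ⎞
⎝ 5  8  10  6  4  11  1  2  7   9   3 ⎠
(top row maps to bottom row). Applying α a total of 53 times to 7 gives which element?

9

Tracing 7 → 1 → … returns to 7 after 9 steps, so 7 lies in a 9-cycle (1 5 4 6 11 3 10 9 7).
Powers repeat with period 9 on this cycle, and 53 mod 9 = 8, so α^53(7) = α^8(7).
Advancing 8 steps from 7: 7 → 1 → 5 → 4 → 6 → 11 → 3 → 10 → 9.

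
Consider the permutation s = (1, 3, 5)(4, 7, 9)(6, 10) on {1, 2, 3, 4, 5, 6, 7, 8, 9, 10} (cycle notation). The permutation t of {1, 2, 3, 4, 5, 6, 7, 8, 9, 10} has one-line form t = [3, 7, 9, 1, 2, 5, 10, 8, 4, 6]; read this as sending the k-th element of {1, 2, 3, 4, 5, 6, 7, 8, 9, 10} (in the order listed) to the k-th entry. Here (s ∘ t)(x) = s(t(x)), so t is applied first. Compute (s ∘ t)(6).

1

(s ∘ t)(6) = s(t(6)). t(6) = 5, then s(5) = 1. So (s ∘ t)(6) = 1.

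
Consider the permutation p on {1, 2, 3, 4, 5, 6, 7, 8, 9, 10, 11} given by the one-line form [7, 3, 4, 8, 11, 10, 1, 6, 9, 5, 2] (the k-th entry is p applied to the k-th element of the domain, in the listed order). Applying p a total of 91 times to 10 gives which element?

Tracing 10 → 5 → … returns to 10 after 8 steps, so 10 lies in an 8-cycle (2, 3, 4, 8, 6, 10, 5, 11).
Since the cycle has length 8, p^91 acts on it the same as p^3 (91 mod 8 = 3).
Stepping 3 places around the cycle: 10 → 5 → 11 → 2.

2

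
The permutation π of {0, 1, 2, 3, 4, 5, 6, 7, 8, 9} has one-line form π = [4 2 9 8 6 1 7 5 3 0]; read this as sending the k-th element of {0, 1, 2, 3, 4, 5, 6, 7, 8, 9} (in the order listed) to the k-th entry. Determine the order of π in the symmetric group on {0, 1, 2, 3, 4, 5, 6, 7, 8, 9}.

8

Writing π as disjoint cycles, the cycle lengths are 8, 2.
Since disjoint cycles commute, ord(π) = lcm(8, 2) = 8.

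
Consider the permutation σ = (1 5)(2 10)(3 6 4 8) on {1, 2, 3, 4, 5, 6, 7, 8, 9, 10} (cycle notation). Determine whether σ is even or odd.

The cycle lengths are 4, 2, 2, 1, 1.
A cycle is odd iff its length is even; σ has 3 even-length cycles, so sgn(σ) = (−1)^3 and σ is odd.

odd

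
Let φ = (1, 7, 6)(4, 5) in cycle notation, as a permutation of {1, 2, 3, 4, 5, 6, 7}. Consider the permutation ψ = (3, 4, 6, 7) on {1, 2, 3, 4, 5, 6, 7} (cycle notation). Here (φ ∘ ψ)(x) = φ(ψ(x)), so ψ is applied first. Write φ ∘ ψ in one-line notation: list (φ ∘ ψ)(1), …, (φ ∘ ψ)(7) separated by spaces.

(φ ∘ ψ)(x) = φ(ψ(x)). Computing each image: φ(ψ(1)) = φ(1) = 7, φ(ψ(2)) = φ(2) = 2, φ(ψ(3)) = φ(4) = 5, φ(ψ(4)) = φ(6) = 1, φ(ψ(5)) = φ(5) = 4, φ(ψ(6)) = φ(7) = 6, φ(ψ(7)) = φ(3) = 3.
Hence φ ∘ ψ = [7 2 5 1 4 6 3].

7 2 5 1 4 6 3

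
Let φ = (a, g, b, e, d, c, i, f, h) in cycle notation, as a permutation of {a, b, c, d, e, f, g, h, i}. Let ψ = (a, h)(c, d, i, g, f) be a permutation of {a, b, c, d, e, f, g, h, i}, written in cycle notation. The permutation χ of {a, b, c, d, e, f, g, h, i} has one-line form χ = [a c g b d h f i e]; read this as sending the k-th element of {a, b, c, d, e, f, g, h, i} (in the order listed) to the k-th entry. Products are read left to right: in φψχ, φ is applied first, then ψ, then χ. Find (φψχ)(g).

Apply the permutations in order: φ(g) = b, then ψ(b) = b, then χ(b) = c. So (φψχ)(g) = c.

c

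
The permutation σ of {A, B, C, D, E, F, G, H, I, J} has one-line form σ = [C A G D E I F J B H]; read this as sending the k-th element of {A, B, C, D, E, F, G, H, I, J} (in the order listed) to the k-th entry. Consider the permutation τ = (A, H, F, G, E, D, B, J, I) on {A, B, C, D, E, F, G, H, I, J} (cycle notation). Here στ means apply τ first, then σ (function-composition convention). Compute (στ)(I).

τ(I) = A, then σ(A) = C; composing gives (στ)(I) = C.

C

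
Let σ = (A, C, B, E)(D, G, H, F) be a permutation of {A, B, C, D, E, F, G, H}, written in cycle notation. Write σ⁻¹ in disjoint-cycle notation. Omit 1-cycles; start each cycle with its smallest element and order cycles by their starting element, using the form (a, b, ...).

Inverting a permutation written in cycle notation just reverses the order within every cycle.
After reversing and putting each cycle's least element first, σ⁻¹ = (A, E, B, C)(D, F, H, G).

(A, E, B, C)(D, F, H, G)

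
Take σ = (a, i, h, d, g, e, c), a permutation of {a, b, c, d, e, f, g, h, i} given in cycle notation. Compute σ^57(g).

g lies in the 7-cycle (a, i, h, d, g, e, c).
Since the cycle has length 7, σ^57 acts on it the same as σ^1 (57 mod 7 = 1).
Advancing 1 step from g: g → e.

e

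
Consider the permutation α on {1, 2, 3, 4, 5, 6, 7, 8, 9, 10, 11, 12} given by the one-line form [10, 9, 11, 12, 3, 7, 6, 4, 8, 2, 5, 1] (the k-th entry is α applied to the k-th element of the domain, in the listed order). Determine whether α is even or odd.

odd

In disjoint-cycle form the cycle lengths are 7, 3, 2.
A cycle of length ℓ contributes ℓ−1 transpositions, so α is a product of 6 + 2 + 1 = 9 transpositions — odd.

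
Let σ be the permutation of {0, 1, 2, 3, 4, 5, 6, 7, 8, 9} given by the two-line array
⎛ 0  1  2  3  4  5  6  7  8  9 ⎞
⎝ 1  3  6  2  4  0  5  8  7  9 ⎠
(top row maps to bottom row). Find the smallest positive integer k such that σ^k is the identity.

6

Decomposing into disjoint cycles gives cycle lengths 6, 2, 1, 1.
The order is lcm(6, 2) = 6.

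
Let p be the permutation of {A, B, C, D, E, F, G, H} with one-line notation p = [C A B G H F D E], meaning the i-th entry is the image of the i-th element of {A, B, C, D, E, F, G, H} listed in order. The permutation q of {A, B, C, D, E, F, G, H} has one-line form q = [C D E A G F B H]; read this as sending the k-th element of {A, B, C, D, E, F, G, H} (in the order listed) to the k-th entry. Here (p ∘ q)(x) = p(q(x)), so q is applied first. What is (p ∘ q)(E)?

D

First apply q: q(E) = G, then p(G) = D. Thus (p ∘ q)(E) = D.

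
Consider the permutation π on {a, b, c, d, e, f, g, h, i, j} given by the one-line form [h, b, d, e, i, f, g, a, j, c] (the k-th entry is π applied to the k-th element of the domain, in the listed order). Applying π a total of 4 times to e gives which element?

Tracing e → i → … returns to e after 5 steps, so e lies in a 5-cycle (c d e i j).
Advancing 4 steps from e: e → i → j → c → d.

d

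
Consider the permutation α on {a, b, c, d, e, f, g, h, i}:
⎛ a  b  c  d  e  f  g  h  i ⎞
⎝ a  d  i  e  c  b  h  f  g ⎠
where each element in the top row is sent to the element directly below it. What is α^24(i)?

i

Tracing i → g → … returns to i after 8 steps, so i lies in an 8-cycle (b d e c i g h f).
Powers repeat with period 8 on this cycle, and 24 mod 8 = 0, so α^24(i) = α^0(i).
So α^24(i) = i.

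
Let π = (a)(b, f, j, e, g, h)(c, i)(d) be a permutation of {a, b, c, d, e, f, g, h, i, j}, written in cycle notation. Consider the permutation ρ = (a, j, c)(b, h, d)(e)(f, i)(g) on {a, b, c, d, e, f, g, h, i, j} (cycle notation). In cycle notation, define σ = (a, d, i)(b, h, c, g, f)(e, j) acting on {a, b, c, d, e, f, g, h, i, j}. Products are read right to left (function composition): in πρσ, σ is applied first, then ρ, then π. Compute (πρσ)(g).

c

Chase g: σ(g) = f; ρ(f) = i; π(i) = c. Hence (πρσ)(g) = c.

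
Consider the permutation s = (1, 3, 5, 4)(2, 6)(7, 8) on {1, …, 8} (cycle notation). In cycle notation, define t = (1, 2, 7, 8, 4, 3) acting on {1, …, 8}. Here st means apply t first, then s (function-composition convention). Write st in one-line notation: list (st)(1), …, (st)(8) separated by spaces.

(st)(x) = s(t(x)). Computing each image: s(t(1)) = s(2) = 6, s(t(2)) = s(7) = 8, s(t(3)) = s(1) = 3, s(t(4)) = s(3) = 5, s(t(5)) = s(5) = 4, s(t(6)) = s(6) = 2, s(t(7)) = s(8) = 7, s(t(8)) = s(4) = 1.
Hence st = [6 8 3 5 4 2 7 1].

6 8 3 5 4 2 7 1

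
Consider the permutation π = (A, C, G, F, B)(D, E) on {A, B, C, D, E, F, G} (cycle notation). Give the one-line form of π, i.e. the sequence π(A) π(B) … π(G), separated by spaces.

C A G E D B F

Reading each image from the cycles: A↦C, B↦A, C↦G, D↦E, E↦D, F↦B, G↦F.
So the one-line form is C A G E D B F.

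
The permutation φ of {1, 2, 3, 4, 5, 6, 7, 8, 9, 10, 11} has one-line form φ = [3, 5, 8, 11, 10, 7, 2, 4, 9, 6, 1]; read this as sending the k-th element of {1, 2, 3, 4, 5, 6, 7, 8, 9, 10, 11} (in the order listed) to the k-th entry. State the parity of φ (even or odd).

In disjoint-cycle form the cycle lengths are 5, 5, 1.
A cycle is odd iff its length is even; φ has 0 even-length cycles, so sgn(φ) = (−1)^0 and φ is even.

even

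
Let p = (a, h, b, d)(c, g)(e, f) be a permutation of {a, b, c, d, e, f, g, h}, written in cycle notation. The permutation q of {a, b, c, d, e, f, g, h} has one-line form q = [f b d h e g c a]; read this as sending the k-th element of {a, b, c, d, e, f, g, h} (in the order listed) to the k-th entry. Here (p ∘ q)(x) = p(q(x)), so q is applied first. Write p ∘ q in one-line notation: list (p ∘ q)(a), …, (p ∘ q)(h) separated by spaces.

For each element, apply q then p: a → f → e; b → b → d; c → d → a; d → h → b; e → e → f; f → g → c; g → c → g; h → a → h.
Collecting the images, p ∘ q = [e d a b f c g h].

e d a b f c g h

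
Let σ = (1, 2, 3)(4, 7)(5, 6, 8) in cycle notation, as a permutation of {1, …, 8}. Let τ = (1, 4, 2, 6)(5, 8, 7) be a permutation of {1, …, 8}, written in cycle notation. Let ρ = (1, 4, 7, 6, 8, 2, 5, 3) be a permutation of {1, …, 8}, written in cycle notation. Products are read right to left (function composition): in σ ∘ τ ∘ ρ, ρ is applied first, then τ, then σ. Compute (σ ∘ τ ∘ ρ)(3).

Chase 3: ρ(3) = 1; τ(1) = 4; σ(4) = 7. Hence (σ ∘ τ ∘ ρ)(3) = 7.

7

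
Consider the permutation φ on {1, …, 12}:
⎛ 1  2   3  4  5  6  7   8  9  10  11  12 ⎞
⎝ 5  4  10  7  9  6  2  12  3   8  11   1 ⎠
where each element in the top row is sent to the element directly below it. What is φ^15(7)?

7

Tracing 7 → 2 → … returns to 7 after 3 steps, so 7 lies in a 3-cycle (2 4 7).
On a 3-cycle, φ^3 is the identity, so φ^15 = φ^0 there (15 ≡ 0 mod 3).
So φ^15(7) = 7.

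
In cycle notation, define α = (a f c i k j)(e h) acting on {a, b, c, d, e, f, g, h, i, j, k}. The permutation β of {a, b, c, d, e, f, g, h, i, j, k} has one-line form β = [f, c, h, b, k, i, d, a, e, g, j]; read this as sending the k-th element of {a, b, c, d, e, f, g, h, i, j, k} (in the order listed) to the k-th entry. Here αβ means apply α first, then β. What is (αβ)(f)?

(αβ)(f) = β(α(f)). α(f) = c, then β(c) = h. So (αβ)(f) = h.

h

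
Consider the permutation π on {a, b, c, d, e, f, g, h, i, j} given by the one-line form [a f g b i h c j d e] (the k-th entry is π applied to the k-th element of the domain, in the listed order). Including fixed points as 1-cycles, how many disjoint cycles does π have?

3

The cycle decomposition is (a)(b f h j e i d)(c g), which has 3 cycles (counting 1-cycles).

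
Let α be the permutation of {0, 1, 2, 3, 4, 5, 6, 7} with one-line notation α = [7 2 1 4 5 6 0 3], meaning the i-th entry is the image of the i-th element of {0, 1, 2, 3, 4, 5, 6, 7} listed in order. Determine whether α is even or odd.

even

In disjoint-cycle form the cycle lengths are 6, 2.
A cycle of length ℓ contributes ℓ−1 transpositions, so α is a product of 5 + 1 = 6 transpositions — even.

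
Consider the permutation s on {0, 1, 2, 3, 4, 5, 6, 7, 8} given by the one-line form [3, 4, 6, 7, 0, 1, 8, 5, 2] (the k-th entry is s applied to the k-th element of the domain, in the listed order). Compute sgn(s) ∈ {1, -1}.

-1

In disjoint-cycle form the cycle lengths are 6, 3.
A cycle is odd iff its length is even; s has 1 even-length cycle, so sgn(s) = (−1)^1 and s is odd.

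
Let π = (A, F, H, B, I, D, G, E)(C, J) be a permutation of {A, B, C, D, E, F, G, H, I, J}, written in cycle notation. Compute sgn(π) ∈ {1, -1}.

The cycle lengths are 8, 2.
A cycle of length ℓ contributes ℓ−1 transpositions, so π is a product of 7 + 1 = 8 transpositions — even.

1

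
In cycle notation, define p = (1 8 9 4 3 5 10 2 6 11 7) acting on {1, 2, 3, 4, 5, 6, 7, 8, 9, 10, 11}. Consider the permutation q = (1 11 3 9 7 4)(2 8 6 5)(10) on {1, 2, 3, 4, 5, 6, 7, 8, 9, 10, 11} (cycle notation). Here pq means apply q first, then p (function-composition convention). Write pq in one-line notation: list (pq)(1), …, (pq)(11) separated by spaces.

7 9 4 8 6 10 3 11 1 2 5

(pq)(x) = p(q(x)). Computing each image: p(q(1)) = p(11) = 7, p(q(2)) = p(8) = 9, p(q(3)) = p(9) = 4, p(q(4)) = p(1) = 8, p(q(5)) = p(2) = 6, p(q(6)) = p(5) = 10, p(q(7)) = p(4) = 3, p(q(8)) = p(6) = 11, p(q(9)) = p(7) = 1, p(q(10)) = p(10) = 2, p(q(11)) = p(3) = 5.
Hence pq = [7 9 4 8 6 10 3 11 1 2 5].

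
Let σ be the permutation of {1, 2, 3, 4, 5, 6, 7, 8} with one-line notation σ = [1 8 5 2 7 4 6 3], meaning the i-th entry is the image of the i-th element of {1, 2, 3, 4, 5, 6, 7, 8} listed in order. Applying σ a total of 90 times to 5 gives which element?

Tracing 5 → 7 → … returns to 5 after 7 steps, so 5 lies in a 7-cycle (2 8 3 5 7 6 4).
Since the cycle has length 7, σ^90 acts on it the same as σ^6 (90 mod 7 = 6).
Stepping 6 places around the cycle: 5 → 7 → 6 → 4 → 2 → 8 → 3.

3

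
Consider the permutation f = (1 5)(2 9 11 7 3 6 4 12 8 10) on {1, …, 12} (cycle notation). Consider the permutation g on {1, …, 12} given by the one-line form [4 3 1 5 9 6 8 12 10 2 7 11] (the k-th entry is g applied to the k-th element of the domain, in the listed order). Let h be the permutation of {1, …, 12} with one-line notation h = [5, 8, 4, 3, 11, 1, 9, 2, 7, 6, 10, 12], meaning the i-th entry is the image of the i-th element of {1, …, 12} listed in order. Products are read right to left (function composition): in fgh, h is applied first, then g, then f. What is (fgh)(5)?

Chase 5: h(5) = 11; g(11) = 7; f(7) = 3. Hence (fgh)(5) = 3.

3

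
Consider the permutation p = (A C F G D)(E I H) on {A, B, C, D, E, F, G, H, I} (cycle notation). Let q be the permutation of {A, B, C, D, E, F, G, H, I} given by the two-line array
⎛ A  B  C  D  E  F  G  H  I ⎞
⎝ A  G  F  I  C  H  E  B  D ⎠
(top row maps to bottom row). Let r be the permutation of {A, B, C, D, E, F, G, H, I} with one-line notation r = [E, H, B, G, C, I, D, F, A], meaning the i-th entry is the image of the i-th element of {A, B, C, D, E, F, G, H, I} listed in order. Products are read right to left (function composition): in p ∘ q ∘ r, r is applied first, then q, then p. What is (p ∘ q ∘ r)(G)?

H

Chase G: r(G) = D; q(D) = I; p(I) = H. Hence (p ∘ q ∘ r)(G) = H.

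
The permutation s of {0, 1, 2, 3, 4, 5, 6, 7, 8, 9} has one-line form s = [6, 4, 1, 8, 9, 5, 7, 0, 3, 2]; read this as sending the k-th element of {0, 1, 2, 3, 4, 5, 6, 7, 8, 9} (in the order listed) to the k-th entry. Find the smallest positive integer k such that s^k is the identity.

Decomposing into disjoint cycles gives cycle lengths 4, 3, 2, 1.
The order is lcm(4, 3, 2) = 12.

12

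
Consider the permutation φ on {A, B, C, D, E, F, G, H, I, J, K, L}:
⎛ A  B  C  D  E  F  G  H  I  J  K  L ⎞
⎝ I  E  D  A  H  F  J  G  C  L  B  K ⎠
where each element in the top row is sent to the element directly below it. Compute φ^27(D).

C

Tracing D → A → … returns to D after 4 steps, so D lies in a 4-cycle (A I C D).
Powers repeat with period 4 on this cycle, and 27 mod 4 = 3, so φ^27(D) = φ^3(D).
Stepping 3 places around the cycle: D → A → I → C.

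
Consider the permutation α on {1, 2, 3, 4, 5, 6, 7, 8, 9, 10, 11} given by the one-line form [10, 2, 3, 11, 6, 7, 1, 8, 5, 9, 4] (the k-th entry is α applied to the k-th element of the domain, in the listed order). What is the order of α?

6

The disjoint-cycle form of α has cycle lengths 6, 2, 1, 1, 1.
Since disjoint cycles commute, ord(α) = lcm(6, 2) = 6.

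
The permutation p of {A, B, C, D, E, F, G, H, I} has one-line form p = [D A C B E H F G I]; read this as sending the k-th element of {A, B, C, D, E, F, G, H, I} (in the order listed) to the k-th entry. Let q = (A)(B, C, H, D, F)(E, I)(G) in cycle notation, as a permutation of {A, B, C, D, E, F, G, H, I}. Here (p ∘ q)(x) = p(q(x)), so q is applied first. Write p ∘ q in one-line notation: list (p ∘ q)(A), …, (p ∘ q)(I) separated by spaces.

Chase each element through q then p: A → A → D; B → C → C; C → H → G; D → F → H; E → I → I; F → B → A; G → G → F; H → D → B; I → E → E.
So p ∘ q in one-line form is D C G H I A F B E.

D C G H I A F B E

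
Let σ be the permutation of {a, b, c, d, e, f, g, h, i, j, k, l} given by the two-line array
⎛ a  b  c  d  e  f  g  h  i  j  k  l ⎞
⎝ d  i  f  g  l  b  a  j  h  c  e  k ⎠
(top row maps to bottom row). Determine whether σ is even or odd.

In disjoint-cycle form the cycle lengths are 6, 3, 3.
A cycle is odd iff its length is even; σ has 1 even-length cycle, so sgn(σ) = (−1)^1 and σ is odd.

odd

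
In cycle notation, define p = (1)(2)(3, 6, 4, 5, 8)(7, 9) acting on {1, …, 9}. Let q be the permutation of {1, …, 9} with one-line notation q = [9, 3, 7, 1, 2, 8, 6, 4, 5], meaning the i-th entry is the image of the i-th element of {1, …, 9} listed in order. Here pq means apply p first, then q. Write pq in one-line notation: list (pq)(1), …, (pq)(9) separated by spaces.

9 3 8 2 4 1 5 7 6

Chase each element through p then q: 1 → 1 → 9; 2 → 2 → 3; 3 → 6 → 8; 4 → 5 → 2; 5 → 8 → 4; 6 → 4 → 1; 7 → 9 → 5; 8 → 3 → 7; 9 → 7 → 6.
Collecting the images, pq = [9 3 8 2 4 1 5 7 6].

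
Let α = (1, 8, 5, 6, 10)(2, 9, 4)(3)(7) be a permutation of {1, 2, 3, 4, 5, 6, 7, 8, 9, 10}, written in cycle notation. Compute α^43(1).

1 lies in the 5-cycle (1, 8, 5, 6, 10).
On a 5-cycle, α^5 is the identity, so α^43 = α^3 there (43 ≡ 3 mod 5).
Stepping 3 places around the cycle: 1 → 8 → 5 → 6.

6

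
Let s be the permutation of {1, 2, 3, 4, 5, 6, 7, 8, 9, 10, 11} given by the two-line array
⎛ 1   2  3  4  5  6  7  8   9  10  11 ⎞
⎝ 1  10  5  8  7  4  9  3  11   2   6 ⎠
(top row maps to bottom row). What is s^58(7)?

Tracing 7 → 9 → … returns to 7 after 8 steps, so 7 lies in an 8-cycle (3, 5, 7, 9, 11, 6, 4, 8).
Powers repeat with period 8 on this cycle, and 58 mod 8 = 2, so s^58(7) = s^2(7).
Advancing 2 steps from 7: 7 → 9 → 11.

11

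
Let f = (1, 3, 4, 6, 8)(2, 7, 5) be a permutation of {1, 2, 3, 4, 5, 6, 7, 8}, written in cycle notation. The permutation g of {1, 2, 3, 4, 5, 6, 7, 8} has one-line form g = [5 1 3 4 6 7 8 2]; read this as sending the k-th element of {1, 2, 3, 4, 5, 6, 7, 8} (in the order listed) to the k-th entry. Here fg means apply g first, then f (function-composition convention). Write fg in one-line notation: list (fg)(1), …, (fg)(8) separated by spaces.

For each element, apply g then f: 1 → 5 → 2; 2 → 1 → 3; 3 → 3 → 4; 4 → 4 → 6; 5 → 6 → 8; 6 → 7 → 5; 7 → 8 → 1; 8 → 2 → 7.
Collecting the images, fg = [2 3 4 6 8 5 1 7].

2 3 4 6 8 5 1 7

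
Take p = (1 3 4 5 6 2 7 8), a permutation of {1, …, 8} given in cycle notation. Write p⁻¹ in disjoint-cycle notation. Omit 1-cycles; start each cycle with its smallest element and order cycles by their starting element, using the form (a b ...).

(1 8 7 2 6 5 4 3)

Inverting a permutation written in cycle notation just reverses the order within every cycle.
Reversing each cycle of p and rotating so the smallest element leads gives (1 8 7 2 6 5 4 3).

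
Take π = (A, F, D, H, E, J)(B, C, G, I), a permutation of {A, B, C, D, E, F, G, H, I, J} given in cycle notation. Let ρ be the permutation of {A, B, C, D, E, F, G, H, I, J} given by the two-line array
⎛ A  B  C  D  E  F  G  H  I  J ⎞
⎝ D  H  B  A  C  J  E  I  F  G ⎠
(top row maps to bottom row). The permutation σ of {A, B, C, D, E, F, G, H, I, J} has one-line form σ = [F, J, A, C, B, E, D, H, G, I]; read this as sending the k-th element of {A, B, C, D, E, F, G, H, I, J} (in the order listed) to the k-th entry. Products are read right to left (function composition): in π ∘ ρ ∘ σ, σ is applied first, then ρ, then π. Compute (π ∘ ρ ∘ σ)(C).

H

Apply the permutations in order: σ(C) = A, then ρ(A) = D, then π(D) = H. So (π ∘ ρ ∘ σ)(C) = H.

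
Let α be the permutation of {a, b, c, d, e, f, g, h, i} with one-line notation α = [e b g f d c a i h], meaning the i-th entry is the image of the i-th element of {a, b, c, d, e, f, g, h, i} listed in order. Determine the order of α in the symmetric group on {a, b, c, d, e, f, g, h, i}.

6

Writing α as disjoint cycles, the cycle lengths are 6, 2, 1.
Since disjoint cycles commute, ord(α) = lcm(6, 2) = 6.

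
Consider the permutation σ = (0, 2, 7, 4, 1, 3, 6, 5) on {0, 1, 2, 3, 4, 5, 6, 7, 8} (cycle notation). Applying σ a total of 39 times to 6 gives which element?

3

6 lies in the 8-cycle (0, 2, 7, 4, 1, 3, 6, 5).
On an 8-cycle, σ^8 is the identity, so σ^39 = σ^7 there (39 ≡ 7 mod 8).
Stepping 7 places around the cycle: 6 → 5 → 0 → 2 → 7 → 4 → 1 → 3.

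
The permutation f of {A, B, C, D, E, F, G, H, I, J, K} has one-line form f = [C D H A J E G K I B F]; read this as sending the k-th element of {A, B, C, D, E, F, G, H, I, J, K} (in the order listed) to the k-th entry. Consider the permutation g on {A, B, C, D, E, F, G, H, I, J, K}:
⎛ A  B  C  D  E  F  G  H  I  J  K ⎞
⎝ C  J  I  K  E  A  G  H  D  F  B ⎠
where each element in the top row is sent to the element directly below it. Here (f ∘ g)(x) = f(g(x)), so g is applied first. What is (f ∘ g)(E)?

J

(f ∘ g)(E) = f(g(E)). g(E) = E, then f(E) = J. So (f ∘ g)(E) = J.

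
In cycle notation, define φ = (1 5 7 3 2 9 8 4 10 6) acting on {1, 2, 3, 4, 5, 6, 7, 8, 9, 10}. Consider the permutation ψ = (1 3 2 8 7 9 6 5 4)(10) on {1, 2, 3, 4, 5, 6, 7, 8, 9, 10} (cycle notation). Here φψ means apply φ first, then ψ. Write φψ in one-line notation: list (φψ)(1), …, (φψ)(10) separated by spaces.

(φψ)(x) = ψ(φ(x)). Computing each image: ψ(φ(1)) = ψ(5) = 4, ψ(φ(2)) = ψ(9) = 6, ψ(φ(3)) = ψ(2) = 8, ψ(φ(4)) = ψ(10) = 10, ψ(φ(5)) = ψ(7) = 9, ψ(φ(6)) = ψ(1) = 3, ψ(φ(7)) = ψ(3) = 2, ψ(φ(8)) = ψ(4) = 1, ψ(φ(9)) = ψ(8) = 7, ψ(φ(10)) = ψ(6) = 5.
Hence φψ = [4 6 8 10 9 3 2 1 7 5].

4 6 8 10 9 3 2 1 7 5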